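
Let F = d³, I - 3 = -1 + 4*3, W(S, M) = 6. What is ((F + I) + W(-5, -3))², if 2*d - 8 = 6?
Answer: 131769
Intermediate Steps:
d = 7 (d = 4 + (½)*6 = 4 + 3 = 7)
I = 14 (I = 3 + (-1 + 4*3) = 3 + (-1 + 12) = 3 + 11 = 14)
F = 343 (F = 7³ = 343)
((F + I) + W(-5, -3))² = ((343 + 14) + 6)² = (357 + 6)² = 363² = 131769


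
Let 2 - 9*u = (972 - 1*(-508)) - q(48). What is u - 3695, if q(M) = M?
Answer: -34685/9 ≈ -3853.9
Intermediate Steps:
u = -1430/9 (u = 2/9 - ((972 - 1*(-508)) - 1*48)/9 = 2/9 - ((972 + 508) - 48)/9 = 2/9 - (1480 - 48)/9 = 2/9 - 1/9*1432 = 2/9 - 1432/9 = -1430/9 ≈ -158.89)
u - 3695 = -1430/9 - 3695 = -34685/9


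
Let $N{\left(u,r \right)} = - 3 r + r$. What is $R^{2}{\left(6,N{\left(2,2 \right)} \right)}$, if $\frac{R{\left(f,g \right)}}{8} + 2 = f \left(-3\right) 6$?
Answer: $774400$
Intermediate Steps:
$N{\left(u,r \right)} = - 2 r$
$R{\left(f,g \right)} = -16 - 144 f$ ($R{\left(f,g \right)} = -16 + 8 f \left(-3\right) 6 = -16 + 8 - 3 f 6 = -16 + 8 \left(- 18 f\right) = -16 - 144 f$)
$R^{2}{\left(6,N{\left(2,2 \right)} \right)} = \left(-16 - 864\right)^{2} = \left(-880\right)^{2} = 774400$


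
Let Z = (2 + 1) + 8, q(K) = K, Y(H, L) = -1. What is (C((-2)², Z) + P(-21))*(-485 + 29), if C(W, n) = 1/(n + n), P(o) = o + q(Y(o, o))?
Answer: 110124/11 ≈ 10011.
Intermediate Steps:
Z = 11 (Z = 3 + 8 = 11)
P(o) = -1 + o (P(o) = o - 1 = -1 + o)
C(W, n) = 1/(2*n)
(C((-2)², Z) + P(-21))*(-485 + 29) = ((½)/11 + (-1 - 21))*(-485 + 29) = ((½)*(1/11) - 22)*(-456) = (1/22 - 22)*(-456) = -483/22*(-456) = 110124/11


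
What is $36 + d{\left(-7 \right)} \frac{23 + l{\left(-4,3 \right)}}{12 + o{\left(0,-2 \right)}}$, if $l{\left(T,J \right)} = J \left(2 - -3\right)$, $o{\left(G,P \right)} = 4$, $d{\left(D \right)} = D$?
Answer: $\frac{155}{8} \approx 19.375$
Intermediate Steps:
$l{\left(T,J \right)} = 5 J$ ($l{\left(T,J \right)} = J \left(2 + 3\right) = J 5 = 5 J$)
$36 + d{\left(-7 \right)} \frac{23 + l{\left(-4,3 \right)}}{12 + o{\left(0,-2 \right)}} = 36 - 7 \frac{23 + 5 \cdot 3}{12 + 4} = 36 - 7 \frac{23 + 15}{16} = 36 - 7 \cdot 38 \cdot \frac{1}{16} = 36 - \frac{133}{8} = \frac{155}{8}$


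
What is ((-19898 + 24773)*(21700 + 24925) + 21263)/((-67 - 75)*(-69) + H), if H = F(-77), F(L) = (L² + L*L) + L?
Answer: 227318138/21579 ≈ 10534.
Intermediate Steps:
F(L) = L + 2*L² (F(L) = (L² + L²) + L = 2*L² + L = L + 2*L²)
H = 11781 (H = -77*(1 + 2*(-77)) = -77*(1 - 154) = -77*(-153) = 11781)
((-19898 + 24773)*(21700 + 24925) + 21263)/((-67 - 75)*(-69) + H) = ((-19898 + 24773)*(21700 + 24925) + 21263)/((-67 - 75)*(-69) + 11781) = (4875*46625 + 21263)/(-142*(-69) + 11781) = (227296875 + 21263)/(9798 + 11781) = 227318138/21579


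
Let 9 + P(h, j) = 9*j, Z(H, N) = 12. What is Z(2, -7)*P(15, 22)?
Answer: 2268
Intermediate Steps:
P(h, j) = -9 + 9*j
Z(2, -7)*P(15, 22) = 12*(-9 + 9*22) = 12*(-9 + 198) = 12*189 = 2268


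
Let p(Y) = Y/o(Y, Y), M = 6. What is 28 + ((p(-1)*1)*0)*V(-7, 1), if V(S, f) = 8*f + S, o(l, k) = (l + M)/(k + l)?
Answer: 28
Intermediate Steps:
o(l, k) = (6 + l)/(k + l) (o(l, k) = (l + 6)/(k + l) = (6 + l)/(k + l))
p(Y) = 2*Y**2/(6 + Y) (p(Y) = Y/(((6 + Y)/(Y + Y))) = Y/(((6 + Y)/((2*Y)))) = Y/(((1/(2*Y))*(6 + Y))) = Y/(((6 + Y)/(2*Y))) = Y*(2*Y/(6 + Y)) = 2*Y**2/(6 + Y))
V(S, f) = S + 8*f
28 + ((p(-1)*1)*0)*V(-7, 1) = 28 + (((2*(-1)**2/(6 - 1))*1)*0)*(-7 + 8*1) = 28 + (((2*1/5)*1)*0)*(-7 + 8) = 28 + (((2*1*(1/5))*1)*0)*1 = 28 + (((2/5)*1)*0)*1 = 28 + ((2/5)*0)*1 = 28 + 0*1 = 28 + 0 = 28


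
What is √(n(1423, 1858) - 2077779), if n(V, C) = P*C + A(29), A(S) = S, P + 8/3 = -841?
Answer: 2*I*√8201886/3 ≈ 1909.3*I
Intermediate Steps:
P = -2531/3 (P = -8/3 - 841 = -2531/3 ≈ -843.67)
n(V, C) = 29 - 2531*C/3 (n(V, C) = -2531*C/3 + 29 = 29 - 2531*C/3)
√(n(1423, 1858) - 2077779) = √((29 - 2531/3*1858) - 2077779) = √((29 - 4702598/3) - 2077779) = √(-4702511/3 - 2077779) = √(-10935848/3) = 2*I*√8201886/3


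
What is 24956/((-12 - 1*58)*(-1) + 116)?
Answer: 12478/93 ≈ 134.17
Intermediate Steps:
24956/((-12 - 1*58)*(-1) + 116) = 24956/((-12 - 58)*(-1) + 116) = 24956/(-70*(-1) + 116) = 24956/(70 + 116) = 24956/186 = 24956*(1/186) = 12478/93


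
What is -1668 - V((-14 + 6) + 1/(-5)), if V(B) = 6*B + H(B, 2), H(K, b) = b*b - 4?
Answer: -8094/5 ≈ -1618.8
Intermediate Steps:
H(K, b) = -4 + b² (H(K, b) = b² - 4 = -4 + b²)
V(B) = 6*B (V(B) = 6*B + (-4 + 2²) = 6*B + (-4 + 4) = 6*B + 0 = 6*B)
-1668 - V((-14 + 6) + 1/(-5)) = -1668 - 6*((-14 + 6) + 1/(-5)) = -1668 - 6*(-8 - ⅕) = -1668 - 6*(-41)/5 = -1668 - 1*(-246/5) = -1668 + 246/5 = -8094/5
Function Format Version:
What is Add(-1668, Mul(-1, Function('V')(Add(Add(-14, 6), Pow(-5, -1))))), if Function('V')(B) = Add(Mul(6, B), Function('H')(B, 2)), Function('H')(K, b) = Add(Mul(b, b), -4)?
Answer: Rational(-8094, 5) ≈ -1618.8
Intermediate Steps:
Function('H')(K, b) = Add(-4, Pow(b, 2)) (Function('H')(K, b) = Add(Pow(b, 2), -4) = Add(-4, Pow(b, 2)))
Function('V')(B) = Mul(6, B) (Function('V')(B) = Add(Mul(6, B), Add(-4, Pow(2, 2))) = Add(Mul(6, B), Add(-4, 4)) = Add(Mul(6, B), 0) = Mul(6, B))
Add(-1668, Mul(-1, Function('V')(Add(Add(-14, 6), Pow(-5, -1))))) = Add(-1668, Mul(-1, Mul(6, Add(Add(-14, 6), Pow(-5, -1))))) = Add(-1668, Mul(-1, Mul(6, Add(-8, Rational(-1, 5))))) = Add(-1668, Mul(-1, Mul(6, Rational(-41, 5)))) = Add(-1668, Mul(-1, Rational(-246, 5))) = Add(-1668, Rational(246, 5)) = Rational(-8094, 5)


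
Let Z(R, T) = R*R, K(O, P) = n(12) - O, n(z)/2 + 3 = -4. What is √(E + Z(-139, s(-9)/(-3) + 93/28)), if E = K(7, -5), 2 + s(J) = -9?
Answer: 10*√193 ≈ 138.92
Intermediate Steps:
n(z) = -14 (n(z) = -6 + 2*(-4) = -6 - 8 = -14)
s(J) = -11 (s(J) = -2 - 9 = -11)
K(O, P) = -14 - O
Z(R, T) = R²
E = -21 (E = -14 - 1*7 = -14 - 7 = -21)
√(E + Z(-139, s(-9)/(-3) + 93/28)) = √(-21 + (-139)²) = √(-21 + 19321) = √19300 = 10*√193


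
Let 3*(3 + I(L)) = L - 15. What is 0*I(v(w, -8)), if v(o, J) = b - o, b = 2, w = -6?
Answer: 0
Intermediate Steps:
v(o, J) = 2 - o
I(L) = -8 + L/3 (I(L) = -3 + (L - 15)/3 = -3 + (-15 + L)/3 = -3 + (-5 + L/3) = -8 + L/3)
0*I(v(w, -8)) = 0*(-8 + (2 - 1*(-6))/3) = 0*(-8 + (2 + 6)/3) = 0*(-8 + (1/3)*8) = 0*(-8 + 8/3) = 0*(-16/3) = 0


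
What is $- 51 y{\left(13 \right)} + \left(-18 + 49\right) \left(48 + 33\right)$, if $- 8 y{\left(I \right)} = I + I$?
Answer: $\frac{10707}{4} \approx 2676.8$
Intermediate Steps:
$y{\left(I \right)} = - \frac{I}{4}$ ($y{\left(I \right)} = - \frac{I + I}{8} = - \frac{2 I}{8} = - \frac{I}{4}$)
$- 51 y{\left(13 \right)} + \left(-18 + 49\right) \left(48 + 33\right) = - 51 \left(\left(- \frac{1}{4}\right) 13\right) + \left(-18 + 49\right) \left(48 + 33\right) = \left(-51\right) \left(- \frac{13}{4}\right) + 31 \cdot 81 = \frac{663}{4} + 2511 = \frac{10707}{4}$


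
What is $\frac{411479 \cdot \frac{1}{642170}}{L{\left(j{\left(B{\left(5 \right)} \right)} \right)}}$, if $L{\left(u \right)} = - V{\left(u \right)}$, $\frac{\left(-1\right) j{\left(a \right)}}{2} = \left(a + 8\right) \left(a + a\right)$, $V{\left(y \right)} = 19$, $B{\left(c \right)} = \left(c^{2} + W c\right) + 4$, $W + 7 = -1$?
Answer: $- \frac{411479}{12201230} \approx -0.033724$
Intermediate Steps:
$W = -8$ ($W = -7 - 1 = -8$)
$B{\left(c \right)} = 4 + c^{2} - 8 c$ ($B{\left(c \right)} = \left(c^{2} - 8 c\right) + 4 = 4 + c^{2} - 8 c$)
$j{\left(a \right)} = - 4 a \left(8 + a\right)$ ($j{\left(a \right)} = - 2 \left(a + 8\right) \left(a + a\right) = - 2 \left(8 + a\right) 2 a = - 2 \cdot 2 a \left(8 + a\right) = - 4 a \left(8 + a\right)$)
$L{\left(u \right)} = -19$ ($L{\left(u \right)} = \left(-1\right) 19 = -19$)
$\frac{411479 \cdot \frac{1}{642170}}{L{\left(j{\left(B{\left(5 \right)} \right)} \right)}} = \frac{411479 \cdot \frac{1}{642170}}{-19} = 411479 \cdot \frac{1}{642170} \left(- \frac{1}{19}\right) = \frac{411479}{642170} \left(- \frac{1}{19}\right) = - \frac{411479}{12201230}$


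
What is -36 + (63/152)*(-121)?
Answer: -13095/152 ≈ -86.151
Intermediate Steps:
-36 + (63/152)*(-121) = -36 - 7623/152 = -13095/152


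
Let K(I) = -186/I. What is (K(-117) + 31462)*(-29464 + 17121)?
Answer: -15145848440/39 ≈ -3.8836e+8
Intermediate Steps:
(K(-117) + 31462)*(-29464 + 17121) = (-186/(-117) + 31462)*(-29464 + 17121) = (-186*(-1/117) + 31462)*(-12343) = (62/39 + 31462)*(-12343) = (1227080/39)*(-12343) = -15145848440/39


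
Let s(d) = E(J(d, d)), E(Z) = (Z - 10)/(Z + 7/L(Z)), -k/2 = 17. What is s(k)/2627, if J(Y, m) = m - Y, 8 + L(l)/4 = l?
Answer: 320/18389 ≈ 0.017402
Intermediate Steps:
k = -34 (k = -2*17 = -34)
L(l) = -32 + 4*l
E(Z) = (-10 + Z)/(Z + 7/(-32 + 4*Z)) (E(Z) = (Z - 10)/(Z + 7/(-32 + 4*Z)) = (-10 + Z)/(Z + 7/(-32 + 4*Z)))
s(d) = 320/7 (s(d) = 4*(-10 + (d - d))*(-8 + (d - d))/(7 + 4*(d - d)*(-8 + (d - d))) = 4*(-10 + 0)*(-8 + 0)/(7 + 4*0*(-8 + 0)) = 4*(-10)*(-8)/(7 + 4*0*(-8)) = 4*(-10)*(-8)/(7 + 0) = 4*(-10)*(-8)/7 = 4*(⅐)*(-10)*(-8) = 320/7)
s(k)/2627 = (320/7)/2627 = (320/7)*(1/2627) = 320/18389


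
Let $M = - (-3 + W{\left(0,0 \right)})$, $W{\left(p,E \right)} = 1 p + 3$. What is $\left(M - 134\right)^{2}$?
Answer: $17956$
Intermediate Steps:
$W{\left(p,E \right)} = 3 + p$ ($W{\left(p,E \right)} = p + 3 = 3 + p$)
$M = 0$ ($M = - (-3 + \left(3 + 0\right)) = - (-3 + 3) = \left(-1\right) 0 = 0$)
$\left(M - 134\right)^{2} = \left(0 - 134\right)^{2} = \left(-134\right)^{2} = 17956$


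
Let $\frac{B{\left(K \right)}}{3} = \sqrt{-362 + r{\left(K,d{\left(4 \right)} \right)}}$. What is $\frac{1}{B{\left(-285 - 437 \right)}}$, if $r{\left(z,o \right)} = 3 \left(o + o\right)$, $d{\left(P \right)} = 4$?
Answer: $- \frac{i \sqrt{2}}{78} \approx - 0.018131 i$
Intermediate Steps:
$r{\left(z,o \right)} = 6 o$ ($r{\left(z,o \right)} = 3 \cdot 2 o = 6 o$)
$B{\left(K \right)} = 39 i \sqrt{2}$ ($B{\left(K \right)} = 3 \sqrt{-362 + 6 \cdot 4} = 3 \sqrt{-362 + 24} = 3 \sqrt{-338} = 3 \cdot 13 i \sqrt{2} = 39 i \sqrt{2}$)
$\frac{1}{B{\left(-285 - 437 \right)}} = \frac{1}{39 i \sqrt{2}} = - \frac{i \sqrt{2}}{78}$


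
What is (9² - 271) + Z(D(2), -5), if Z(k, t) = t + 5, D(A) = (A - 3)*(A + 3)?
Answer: -190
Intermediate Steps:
D(A) = (-3 + A)*(3 + A)
Z(k, t) = 5 + t
(9² - 271) + Z(D(2), -5) = (9² - 271) + (5 - 5) = (81 - 271) + 0 = -190 + 0 = -190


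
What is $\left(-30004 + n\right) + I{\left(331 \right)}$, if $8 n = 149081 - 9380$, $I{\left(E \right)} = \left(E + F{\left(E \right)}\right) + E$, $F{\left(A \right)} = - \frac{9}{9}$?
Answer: $- \frac{95043}{8} \approx -11880.0$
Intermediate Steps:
$F{\left(A \right)} = -1$ ($F{\left(A \right)} = \left(-9\right) \frac{1}{9} = -1$)
$I{\left(E \right)} = -1 + 2 E$ ($I{\left(E \right)} = \left(E - 1\right) + E = \left(-1 + E\right) + E = -1 + 2 E$)
$n = \frac{139701}{8}$ ($n = \frac{149081 - 9380}{8} = \frac{1}{8} \cdot 139701 = \frac{139701}{8} \approx 17463.0$)
$\left(-30004 + n\right) + I{\left(331 \right)} = \left(-30004 + \frac{139701}{8}\right) + \left(-1 + 2 \cdot 331\right) = - \frac{100331}{8} + \left(-1 + 662\right) = - \frac{100331}{8} + 661 = - \frac{95043}{8}$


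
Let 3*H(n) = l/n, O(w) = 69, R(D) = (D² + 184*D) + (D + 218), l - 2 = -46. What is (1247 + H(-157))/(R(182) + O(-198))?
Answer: 587381/31595151 ≈ 0.018591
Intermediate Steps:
l = -44 (l = 2 - 46 = -44)
R(D) = 218 + D² + 185*D (R(D) = (D² + 184*D) + (218 + D) = 218 + D² + 185*D)
H(n) = -44/(3*n) (H(n) = (-44/n)/3 = -44/(3*n))
(1247 + H(-157))/(R(182) + O(-198)) = (1247 - 44/3/(-157))/((218 + 182² + 185*182) + 69) = (1247 - 44/3*(-1/157))/((218 + 33124 + 33670) + 69) = (1247 + 44/471)/(67012 + 69) = (587381/471)/67081 = (587381/471)*(1/67081) = 587381/31595151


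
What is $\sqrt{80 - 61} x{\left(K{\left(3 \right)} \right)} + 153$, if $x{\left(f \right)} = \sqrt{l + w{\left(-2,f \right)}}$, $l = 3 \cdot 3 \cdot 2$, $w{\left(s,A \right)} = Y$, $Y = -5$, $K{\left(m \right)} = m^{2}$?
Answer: $153 + \sqrt{247} \approx 168.72$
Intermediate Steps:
$w{\left(s,A \right)} = -5$
$l = 18$ ($l = 9 \cdot 2 = 18$)
$x{\left(f \right)} = \sqrt{13}$ ($x{\left(f \right)} = \sqrt{18 - 5} = \sqrt{13}$)
$\sqrt{80 - 61} x{\left(K{\left(3 \right)} \right)} + 153 = \sqrt{80 - 61} \sqrt{13} + 153 = \sqrt{19} \sqrt{13} + 153 = \sqrt{247} + 153 = 153 + \sqrt{247}$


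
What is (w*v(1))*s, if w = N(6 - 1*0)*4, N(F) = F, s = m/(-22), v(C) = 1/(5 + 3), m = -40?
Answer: 60/11 ≈ 5.4545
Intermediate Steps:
v(C) = ⅛ (v(C) = 1/8 = ⅛)
s = 20/11 (s = -40/(-22) = -40*(-1/22) = 20/11 ≈ 1.8182)
w = 24 (w = (6 - 1*0)*4 = (6 + 0)*4 = 6*4 = 24)
(w*v(1))*s = (24*(⅛))*(20/11) = 3*(20/11) = 60/11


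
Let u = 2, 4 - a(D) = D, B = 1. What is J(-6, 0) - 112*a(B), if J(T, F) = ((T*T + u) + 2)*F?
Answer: -336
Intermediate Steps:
a(D) = 4 - D
J(T, F) = F*(4 + T**2) (J(T, F) = ((T*T + 2) + 2)*F = ((T**2 + 2) + 2)*F = ((2 + T**2) + 2)*F = (4 + T**2)*F = F*(4 + T**2))
J(-6, 0) - 112*a(B) = 0*(4 + (-6)**2) - 112*(4 - 1*1) = 0*(4 + 36) - 112*(4 - 1) = 0*40 - 112*3 = 0 - 336 = -336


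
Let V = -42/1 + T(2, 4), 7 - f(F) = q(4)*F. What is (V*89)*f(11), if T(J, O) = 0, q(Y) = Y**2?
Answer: 631722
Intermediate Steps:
f(F) = 7 - 16*F (f(F) = 7 - 4**2*F = 7 - 16*F)
V = -42 (V = -42/1 + 0 = -42 + 0 = -42)
(V*89)*f(11) = (-42*89)*(7 - 16*11) = -3738*(7 - 176) = -3738*(-169) = 631722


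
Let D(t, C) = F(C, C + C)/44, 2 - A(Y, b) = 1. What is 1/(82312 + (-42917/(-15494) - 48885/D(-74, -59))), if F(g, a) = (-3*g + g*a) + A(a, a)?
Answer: 1843786/151215375949 ≈ 1.2193e-5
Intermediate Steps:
A(Y, b) = 1 (A(Y, b) = 2 - 1*1 = 2 - 1 = 1)
F(g, a) = 1 - 3*g + a*g (F(g, a) = (-3*g + g*a) + 1 = (-3*g + a*g) + 1 = 1 - 3*g + a*g)
D(t, C) = 1/44 - 3*C/44 + C**2/22 (D(t, C) = (1 - 3*C + (C + C)*C)/44 = (1 - 3*C + (2*C)*C)*(1/44) = (1 - 3*C + 2*C**2)*(1/44) = 1/44 - 3*C/44 + C**2/22)
1/(82312 + (-42917/(-15494) - 48885/D(-74, -59))) = 1/(82312 + (-42917/(-15494) - 48885/(1/44 - 3/44*(-59) + (1/22)*(-59)**2))) = 1/(82312 + (-42917*(-1/15494) - 48885/(1/44 + 177/44 + (1/22)*3481))) = 1/(82312 + (42917/15494 - 48885/(1/44 + 177/44 + 3481/22))) = 1/(82312 + (42917/15494 - 48885/1785/11)) = 1/(82312 + (42917/15494 - 48885*11/1785)) = 1/(82312 + (42917/15494 - 35849/119)) = 1/(82312 - 550337283/1843786) = 1/(151215375949/1843786) = 1843786/151215375949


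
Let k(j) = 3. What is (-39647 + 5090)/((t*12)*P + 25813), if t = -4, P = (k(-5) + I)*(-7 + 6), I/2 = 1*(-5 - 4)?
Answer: -34557/25093 ≈ -1.3772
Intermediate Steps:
I = -18 (I = 2*(1*(-5 - 4)) = 2*(1*(-9)) = 2*(-9) = -18)
P = 15 (P = (3 - 18)*(-7 + 6) = -15*(-1) = 15)
(-39647 + 5090)/((t*12)*P + 25813) = (-39647 + 5090)/(-4*12*15 + 25813) = -34557/(-48*15 + 25813) = -34557/(-720 + 25813) = -34557/25093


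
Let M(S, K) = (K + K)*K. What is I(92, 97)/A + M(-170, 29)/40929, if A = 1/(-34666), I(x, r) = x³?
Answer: -1104837352653550/40929 ≈ -2.6994e+10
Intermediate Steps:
A = -1/34666 ≈ -2.8847e-5
M(S, K) = 2*K² (M(S, K) = (2*K)*K = 2*K²)
I(92, 97)/A + M(-170, 29)/40929 = 92³/(-1/34666) + (2*29²)/40929 = 778688*(-34666) + (2*841)*(1/40929) = -26993998208 + 1682*(1/40929) = -26993998208 + 1682/40929 = -1104837352653550/40929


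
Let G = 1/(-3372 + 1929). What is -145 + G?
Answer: -209236/1443 ≈ -145.00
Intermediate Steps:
G = -1/1443 (G = 1/(-1443) = -1/1443 ≈ -0.00069300)
-145 + G = -145 - 1/1443 = -209236/1443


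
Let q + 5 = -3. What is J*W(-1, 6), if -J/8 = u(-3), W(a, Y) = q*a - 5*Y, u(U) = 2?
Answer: 352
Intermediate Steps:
q = -8 (q = -5 - 3 = -8)
W(a, Y) = -8*a - 5*Y
J = -16 (J = -8*2 = -16)
J*W(-1, 6) = -16*(-8*(-1) - 5*6) = -16*(8 - 30) = -16*(-22) = 352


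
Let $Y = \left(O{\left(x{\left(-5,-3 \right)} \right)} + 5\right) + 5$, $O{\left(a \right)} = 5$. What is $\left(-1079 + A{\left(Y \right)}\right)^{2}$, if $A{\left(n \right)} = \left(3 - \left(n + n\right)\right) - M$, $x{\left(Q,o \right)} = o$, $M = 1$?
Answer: $1225449$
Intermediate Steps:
$Y = 15$ ($Y = \left(5 + 5\right) + 5 = 10 + 5 = 15$)
$A{\left(n \right)} = 2 - 2 n$ ($A{\left(n \right)} = \left(3 - \left(n + n\right)\right) - 1 = \left(3 - 2 n\right) - 1 = 2 - 2 n$)
$\left(-1079 + A{\left(Y \right)}\right)^{2} = \left(-1079 + \left(2 - 30\right)\right)^{2} = \left(-1079 - 28\right)^{2} = \left(-1107\right)^{2} = 1225449$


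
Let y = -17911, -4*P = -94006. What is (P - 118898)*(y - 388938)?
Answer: 77623941257/2 ≈ 3.8812e+10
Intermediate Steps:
P = 47003/2 (P = -¼*(-94006) = 47003/2 ≈ 23502.)
(P - 118898)*(y - 388938) = (47003/2 - 118898)*(-17911 - 388938) = -190793/2*(-406849) = 77623941257/2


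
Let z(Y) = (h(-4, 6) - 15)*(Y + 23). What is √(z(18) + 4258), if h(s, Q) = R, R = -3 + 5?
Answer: 5*√149 ≈ 61.033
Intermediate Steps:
R = 2
h(s, Q) = 2
z(Y) = -299 - 13*Y (z(Y) = (2 - 15)*(Y + 23) = -13*(23 + Y) = -299 - 13*Y)
√(z(18) + 4258) = √((-299 - 13*18) + 4258) = √((-299 - 234) + 4258) = √(-533 + 4258) = √3725 = 5*√149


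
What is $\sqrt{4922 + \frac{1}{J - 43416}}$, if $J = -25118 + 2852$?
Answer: $\frac{\sqrt{2359347088294}}{21894} \approx 70.157$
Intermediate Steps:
$J = -22266$
$\sqrt{4922 + \frac{1}{J - 43416}} = \sqrt{4922 + \frac{1}{-22266 - 43416}} = \sqrt{4922 + \frac{1}{-65682}} = \sqrt{4922 - \frac{1}{65682}} = \sqrt{\frac{323286803}{65682}} = \frac{\sqrt{2359347088294}}{21894}$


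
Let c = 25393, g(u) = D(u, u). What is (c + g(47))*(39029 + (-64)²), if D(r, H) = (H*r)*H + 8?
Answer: 5572785000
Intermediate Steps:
D(r, H) = 8 + r*H² (D(r, H) = r*H² + 8 = 8 + r*H²)
g(u) = 8 + u³ (g(u) = 8 + u*u² = 8 + u³)
(c + g(47))*(39029 + (-64)²) = (25393 + (8 + 47³))*(39029 + (-64)²) = (25393 + (8 + 103823))*(39029 + 4096) = (25393 + 103831)*43125 = 129224*43125 = 5572785000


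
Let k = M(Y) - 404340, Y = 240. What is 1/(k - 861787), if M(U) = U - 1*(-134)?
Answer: -1/1265753 ≈ -7.9004e-7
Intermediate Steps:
M(U) = 134 + U (M(U) = U + 134 = 134 + U)
k = -403966 (k = (134 + 240) - 404340 = 374 - 404340 = -403966)
1/(k - 861787) = 1/(-403966 - 861787) = 1/(-1265753) = -1/1265753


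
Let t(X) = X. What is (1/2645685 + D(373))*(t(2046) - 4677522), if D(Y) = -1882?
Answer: 7760010901453148/881895 ≈ 8.7992e+9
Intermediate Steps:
(1/2645685 + D(373))*(t(2046) - 4677522) = (1/2645685 - 1882)*(2046 - 4677522) = (1/2645685 - 1882)*(-4675476) = -4979179169/2645685*(-4675476) = 7760010901453148/881895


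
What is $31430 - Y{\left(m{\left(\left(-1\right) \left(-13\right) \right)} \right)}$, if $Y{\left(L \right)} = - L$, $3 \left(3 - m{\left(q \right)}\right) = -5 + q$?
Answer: $\frac{94291}{3} \approx 31430.0$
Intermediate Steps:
$m{\left(q \right)} = \frac{14}{3} - \frac{q}{3}$ ($m{\left(q \right)} = 3 - \frac{-5 + q}{3} = 3 - \left(- \frac{5}{3} + \frac{q}{3}\right) = \frac{14}{3} - \frac{q}{3}$)
$31430 - Y{\left(m{\left(\left(-1\right) \left(-13\right) \right)} \right)} = 31430 - - (\frac{14}{3} - \frac{\left(-1\right) \left(-13\right)}{3}) = 31430 - - (\frac{14}{3} - \frac{13}{3}) = 31430 - \left(-1\right) \frac{1}{3} = 31430 - - \frac{1}{3} = 31430 + \frac{1}{3} = \frac{94291}{3}$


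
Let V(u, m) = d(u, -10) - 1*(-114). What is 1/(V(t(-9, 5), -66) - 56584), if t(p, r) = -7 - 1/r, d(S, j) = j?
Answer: -1/56480 ≈ -1.7705e-5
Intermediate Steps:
V(u, m) = 104 (V(u, m) = -10 - 1*(-114) = -10 + 114 = 104)
1/(V(t(-9, 5), -66) - 56584) = 1/(104 - 56584) = 1/(-56480) = -1/56480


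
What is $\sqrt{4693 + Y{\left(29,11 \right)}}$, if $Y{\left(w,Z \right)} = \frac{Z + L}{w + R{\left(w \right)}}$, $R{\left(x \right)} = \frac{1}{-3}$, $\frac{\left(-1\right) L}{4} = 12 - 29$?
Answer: $\frac{\sqrt{34729810}}{86} \approx 68.526$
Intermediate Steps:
$L = 68$ ($L = - 4 \left(12 - 29\right) = \left(-4\right) \left(-17\right) = 68$)
$R{\left(x \right)} = - \frac{1}{3}$
$Y{\left(w,Z \right)} = \frac{68 + Z}{- \frac{1}{3} + w}$ ($Y{\left(w,Z \right)} = \frac{Z + 68}{w - \frac{1}{3}} = \frac{68 + Z}{- \frac{1}{3} + w}$)
$\sqrt{4693 + Y{\left(29,11 \right)}} = \sqrt{4693 + \frac{3 \left(68 + 11\right)}{-1 + 3 \cdot 29}} = \sqrt{4693 + 3 \frac{1}{-1 + 87} \cdot 79} = \sqrt{4693 + 3 \cdot \frac{1}{86} \cdot 79} = \sqrt{4693 + \frac{237}{86}} = \sqrt{\frac{403835}{86}} = \frac{\sqrt{34729810}}{86}$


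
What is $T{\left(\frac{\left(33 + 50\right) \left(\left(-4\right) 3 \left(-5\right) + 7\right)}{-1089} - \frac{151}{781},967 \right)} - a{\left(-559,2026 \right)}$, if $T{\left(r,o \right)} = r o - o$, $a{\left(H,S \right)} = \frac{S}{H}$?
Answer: $- \frac{263146177453}{43221321} \approx -6088.3$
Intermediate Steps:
$T{\left(r,o \right)} = - o + o r$ ($T{\left(r,o \right)} = o r - o = - o + o r$)
$T{\left(\frac{\left(33 + 50\right) \left(\left(-4\right) 3 \left(-5\right) + 7\right)}{-1089} - \frac{151}{781},967 \right)} - a{\left(-559,2026 \right)} = 967 \left(-1 + \left(\frac{\left(33 + 50\right) \left(\left(-4\right) 3 \left(-5\right) + 7\right)}{-1089} - \frac{151}{781}\right)\right) - \frac{2026}{-559} = 967 \left(-1 + \left(83 \left(\left(-12\right) \left(-5\right) + 7\right) \left(- \frac{1}{1089}\right) - \frac{151}{781}\right)\right) - 2026 \left(- \frac{1}{559}\right) = 967 \left(-1 + \left(83 \left(60 + 7\right) \left(- \frac{1}{1089}\right) - \frac{151}{781}\right)\right) - - \frac{2026}{559} = 967 \left(-1 + \left(83 \cdot 67 \left(- \frac{1}{1089}\right) - \frac{151}{781}\right)\right) + \frac{2026}{559} = 967 \left(-1 + \left(5561 \left(- \frac{1}{1089}\right) - \frac{151}{781}\right)\right) + \frac{2026}{559} = 967 \left(-1 - \frac{409780}{77319}\right) + \frac{2026}{559} = 967 \left(- \frac{487099}{77319}\right) + \frac{2026}{559} = - \frac{471024733}{77319} + \frac{2026}{559} = - \frac{263146177453}{43221321}$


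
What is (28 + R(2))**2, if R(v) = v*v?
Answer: 1024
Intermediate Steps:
R(v) = v**2
(28 + R(2))**2 = (28 + 2**2)**2 = (28 + 4)**2 = 32**2 = 1024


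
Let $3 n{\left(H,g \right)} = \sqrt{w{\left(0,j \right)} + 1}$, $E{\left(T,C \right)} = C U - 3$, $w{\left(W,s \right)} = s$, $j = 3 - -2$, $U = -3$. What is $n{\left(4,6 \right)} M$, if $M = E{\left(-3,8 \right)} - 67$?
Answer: $- \frac{94 \sqrt{6}}{3} \approx -76.751$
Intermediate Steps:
$j = 5$ ($j = 3 + 2 = 5$)
$E{\left(T,C \right)} = -3 - 3 C$ ($E{\left(T,C \right)} = C \left(-3\right) - 3 = - 3 C - 3 = -3 - 3 C$)
$M = -94$ ($M = \left(-3 - 24\right) - 67 = -27 - 67 = -94$)
$n{\left(H,g \right)} = \frac{\sqrt{6}}{3}$ ($n{\left(H,g \right)} = \frac{\sqrt{5 + 1}}{3} = \frac{\sqrt{6}}{3}$)
$n{\left(4,6 \right)} M = \frac{\sqrt{6}}{3} \left(-94\right) = - \frac{94 \sqrt{6}}{3}$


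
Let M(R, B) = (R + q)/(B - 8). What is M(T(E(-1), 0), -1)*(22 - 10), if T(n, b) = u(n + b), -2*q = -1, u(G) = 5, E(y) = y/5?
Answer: -22/3 ≈ -7.3333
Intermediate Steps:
E(y) = y/5 (E(y) = y*(⅕) = y/5)
q = ½ (q = -½*(-1) = ½ ≈ 0.50000)
T(n, b) = 5
M(R, B) = (½ + R)/(-8 + B) (M(R, B) = (R + ½)/(B - 8) = (½ + R)/(-8 + B))
M(T(E(-1), 0), -1)*(22 - 10) = ((½ + 5)/(-8 - 1))*(22 - 10) = ((11/2)/(-9))*12 = -⅑*11/2*12 = -11/18*12 = -22/3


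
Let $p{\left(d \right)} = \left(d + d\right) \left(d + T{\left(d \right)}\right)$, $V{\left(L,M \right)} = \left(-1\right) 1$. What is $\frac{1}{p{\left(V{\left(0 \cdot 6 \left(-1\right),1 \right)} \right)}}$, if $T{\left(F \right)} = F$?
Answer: $\frac{1}{4} \approx 0.25$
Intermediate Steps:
$V{\left(L,M \right)} = -1$
$p{\left(d \right)} = 4 d^{2}$ ($p{\left(d \right)} = \left(d + d\right) \left(d + d\right) = 2 d 2 d = 4 d^{2}$)
$\frac{1}{p{\left(V{\left(0 \cdot 6 \left(-1\right),1 \right)} \right)}} = \frac{1}{4 \left(-1\right)^{2}} = \frac{1}{4 \cdot 1} = \frac{1}{4}$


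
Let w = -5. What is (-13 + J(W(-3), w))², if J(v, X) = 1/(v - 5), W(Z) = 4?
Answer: 196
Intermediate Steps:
J(v, X) = 1/(-5 + v)
(-13 + J(W(-3), w))² = (-13 + 1/(-5 + 4))² = (-13 + 1/(-1))² = (-13 - 1)² = (-14)² = 196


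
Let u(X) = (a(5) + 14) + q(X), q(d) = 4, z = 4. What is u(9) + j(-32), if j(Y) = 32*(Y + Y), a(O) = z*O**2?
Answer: -1930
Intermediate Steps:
a(O) = 4*O**2
j(Y) = 64*Y (j(Y) = 32*(2*Y) = 64*Y)
u(X) = 118 (u(X) = (4*5**2 + 14) + 4 = (4*25 + 14) + 4 = (100 + 14) + 4 = 114 + 4 = 118)
u(9) + j(-32) = 118 + 64*(-32) = 118 - 2048 = -1930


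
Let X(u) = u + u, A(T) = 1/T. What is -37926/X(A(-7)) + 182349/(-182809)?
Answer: 24266067120/182809 ≈ 1.3274e+5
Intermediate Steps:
X(u) = 2*u
-37926/X(A(-7)) + 182349/(-182809) = -37926/(2/(-7)) + 182349/(-182809) = -37926/(2*(-⅐)) + 182349*(-1/182809) = -37926/(-2/7) - 182349/182809 = -37926*(-7/2) - 182349/182809 = 132741 - 182349/182809 = 24266067120/182809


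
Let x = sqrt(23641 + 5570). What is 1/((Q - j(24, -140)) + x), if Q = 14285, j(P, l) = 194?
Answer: 671/9453670 - sqrt(29211)/198527070 ≈ 7.0117e-5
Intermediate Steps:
x = sqrt(29211) ≈ 170.91
1/((Q - j(24, -140)) + x) = 1/((14285 - 1*194) + sqrt(29211)) = 1/((14285 - 194) + sqrt(29211)) = 1/(14091 + sqrt(29211))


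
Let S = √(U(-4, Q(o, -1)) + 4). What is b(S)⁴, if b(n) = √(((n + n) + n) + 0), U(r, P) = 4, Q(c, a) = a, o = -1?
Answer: 72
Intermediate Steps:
S = 2*√2 (S = √(4 + 4) = √8 = 2*√2 ≈ 2.8284)
b(n) = √3*√n (b(n) = √((2*n + n) + 0) = √(3*n + 0) = √(3*n) = √3*√n)
b(S)⁴ = (√3*√(2*√2))⁴ = (√3*2^(¾))⁴ = (2^(¾)*√3)⁴ = 72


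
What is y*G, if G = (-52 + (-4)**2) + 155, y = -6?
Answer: -714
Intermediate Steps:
G = 119 (G = (-52 + 16) + 155 = -36 + 155 = 119)
y*G = -6*119 = -714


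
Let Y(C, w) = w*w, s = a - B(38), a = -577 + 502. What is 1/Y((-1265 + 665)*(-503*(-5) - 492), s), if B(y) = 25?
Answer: 1/10000 ≈ 0.00010000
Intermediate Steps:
a = -75
s = -100 (s = -75 - 1*25 = -75 - 25 = -100)
Y(C, w) = w²
1/Y((-1265 + 665)*(-503*(-5) - 492), s) = 1/((-100)²) = 1/10000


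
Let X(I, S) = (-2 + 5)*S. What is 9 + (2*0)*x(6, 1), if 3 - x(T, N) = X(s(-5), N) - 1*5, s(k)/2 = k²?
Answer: 9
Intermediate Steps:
s(k) = 2*k²
X(I, S) = 3*S
x(T, N) = 8 - 3*N (x(T, N) = 3 - (3*N - 1*5) = 3 - (3*N - 5) = 3 - (-5 + 3*N) = 3 + (5 - 3*N) = 8 - 3*N)
9 + (2*0)*x(6, 1) = 9 + (2*0)*(8 - 3*1) = 9 + 0*(8 - 3) = 9 + 0*5 = 9 + 0 = 9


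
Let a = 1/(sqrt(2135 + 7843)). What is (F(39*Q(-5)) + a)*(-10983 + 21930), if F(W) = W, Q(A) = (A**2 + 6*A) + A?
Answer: -4269330 + 3649*sqrt(9978)/3326 ≈ -4.2692e+6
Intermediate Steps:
Q(A) = A**2 + 7*A
a = sqrt(9978)/9978 (a = 1/(sqrt(9978)) = sqrt(9978)/9978 ≈ 0.010011)
(F(39*Q(-5)) + a)*(-10983 + 21930) = (39*(-5*(7 - 5)) + sqrt(9978)/9978)*(-10983 + 21930) = (39*(-5*2) + sqrt(9978)/9978)*10947 = (39*(-10) + sqrt(9978)/9978)*10947 = (-390 + sqrt(9978)/9978)*10947 = -4269330 + 3649*sqrt(9978)/3326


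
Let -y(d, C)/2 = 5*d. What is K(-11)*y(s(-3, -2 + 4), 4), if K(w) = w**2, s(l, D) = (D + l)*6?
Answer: 7260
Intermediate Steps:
s(l, D) = 6*D + 6*l
y(d, C) = -10*d
K(-11)*y(s(-3, -2 + 4), 4) = (-11)**2*(-10*(6*(-2 + 4) + 6*(-3))) = 121*(-10*(6*2 - 18)) = 121*(-10*(12 - 18)) = 121*(-10*(-6)) = 121*60 = 7260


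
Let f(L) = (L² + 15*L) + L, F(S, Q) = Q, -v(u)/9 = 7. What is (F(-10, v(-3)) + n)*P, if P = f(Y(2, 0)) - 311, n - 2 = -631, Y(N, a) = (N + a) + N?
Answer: 159852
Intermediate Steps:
Y(N, a) = a + 2*N
v(u) = -63 (v(u) = -9*7 = -63)
n = -629 (n = 2 - 631 = -629)
f(L) = L² + 16*L
P = -231 (P = (0 + 2*2)*(16 + (0 + 2*2)) - 311 = (0 + 4)*(16 + (0 + 4)) - 311 = 4*(16 + 4) - 311 = 4*20 - 311 = 80 - 311 = -231)
(F(-10, v(-3)) + n)*P = (-63 - 629)*(-231) = -692*(-231) = 159852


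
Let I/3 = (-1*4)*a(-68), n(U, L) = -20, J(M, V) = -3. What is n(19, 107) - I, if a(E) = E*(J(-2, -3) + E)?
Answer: 57916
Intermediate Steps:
a(E) = E*(-3 + E)
I = -57936 (I = 3*((-1*4)*(-68*(-3 - 68))) = 3*(-(-272)*(-71)) = 3*(-4*4828) = 3*(-19312) = -57936)
n(19, 107) - I = -20 - 1*(-57936) = -20 + 57936 = 57916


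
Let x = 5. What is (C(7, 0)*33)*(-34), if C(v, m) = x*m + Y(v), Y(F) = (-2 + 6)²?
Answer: -17952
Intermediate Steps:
Y(F) = 16 (Y(F) = 4² = 16)
C(v, m) = 16 + 5*m (C(v, m) = 5*m + 16 = 16 + 5*m)
(C(7, 0)*33)*(-34) = ((16 + 5*0)*33)*(-34) = ((16 + 0)*33)*(-34) = (16*33)*(-34) = 528*(-34) = -17952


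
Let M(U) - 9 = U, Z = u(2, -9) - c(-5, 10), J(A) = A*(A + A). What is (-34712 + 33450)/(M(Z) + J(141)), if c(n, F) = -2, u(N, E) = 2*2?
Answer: -1262/39777 ≈ -0.031727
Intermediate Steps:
u(N, E) = 4
J(A) = 2*A² (J(A) = A*(2*A) = 2*A²)
Z = 6 (Z = 4 - 1*(-2) = 4 + 2 = 6)
M(U) = 9 + U
(-34712 + 33450)/(M(Z) + J(141)) = (-34712 + 33450)/((9 + 6) + 2*141²) = -1262/(15 + 2*19881) = -1262/(15 + 39762) = -1262/39777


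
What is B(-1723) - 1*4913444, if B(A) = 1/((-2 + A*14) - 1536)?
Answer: -126078973041/25660 ≈ -4.9134e+6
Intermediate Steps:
B(A) = 1/(-1538 + 14*A) (B(A) = 1/((-2 + 14*A) - 1536) = 1/(-1538 + 14*A))
B(-1723) - 1*4913444 = 1/(2*(-769 + 7*(-1723))) - 1*4913444 = 1/(2*(-769 - 12061)) - 4913444 = (½)/(-12830) - 4913444 = (½)*(-1/12830) - 4913444 = -1/25660 - 4913444 = -126078973041/25660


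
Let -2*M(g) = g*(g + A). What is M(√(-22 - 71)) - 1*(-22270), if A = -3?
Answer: 44633/2 + 3*I*√93/2 ≈ 22317.0 + 14.465*I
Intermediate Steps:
M(g) = -g*(-3 + g)/2 (M(g) = -g*(g - 3)/2 = -g*(-3 + g)/2)
M(√(-22 - 71)) - 1*(-22270) = √(-22 - 71)*(3 - √(-22 - 71))/2 - 1*(-22270) = √(-93)*(3 - √(-93))/2 + 22270 = (I*√93)*(3 - I*√93)/2 + 22270 = I*√93*(3 - I*√93)/2 + 22270 = 22270 + I*√93*(3 - I*√93)/2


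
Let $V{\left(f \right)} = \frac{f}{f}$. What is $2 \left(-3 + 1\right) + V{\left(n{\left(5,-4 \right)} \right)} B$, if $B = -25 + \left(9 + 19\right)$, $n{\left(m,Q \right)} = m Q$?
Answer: $-1$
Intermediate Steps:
$n{\left(m,Q \right)} = Q m$
$B = 3$ ($B = -25 + 28 = 3$)
$V{\left(f \right)} = 1$
$2 \left(-3 + 1\right) + V{\left(n{\left(5,-4 \right)} \right)} B = 2 \left(-3 + 1\right) + 1 \cdot 3 = 2 \left(-2\right) + 3 = -4 + 3 = -1$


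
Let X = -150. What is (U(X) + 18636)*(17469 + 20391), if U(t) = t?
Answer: 699879960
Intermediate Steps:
(U(X) + 18636)*(17469 + 20391) = (-150 + 18636)*(17469 + 20391) = 18486*37860 = 699879960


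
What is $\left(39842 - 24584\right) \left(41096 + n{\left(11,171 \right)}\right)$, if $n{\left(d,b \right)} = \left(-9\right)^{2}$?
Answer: $628278666$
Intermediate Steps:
$n{\left(d,b \right)} = 81$
$\left(39842 - 24584\right) \left(41096 + n{\left(11,171 \right)}\right) = \left(39842 - 24584\right) \left(41096 + 81\right) = 15258 \cdot 41177 = 628278666$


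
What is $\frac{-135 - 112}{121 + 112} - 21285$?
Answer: $- \frac{4959652}{233} \approx -21286.0$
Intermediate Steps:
$\frac{-135 - 112}{121 + 112} - 21285 = - \frac{247}{233} - 21285 = - \frac{4959652}{233}$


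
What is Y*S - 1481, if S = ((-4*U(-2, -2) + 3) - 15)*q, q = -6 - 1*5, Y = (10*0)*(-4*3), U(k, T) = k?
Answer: -1481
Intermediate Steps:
Y = 0 (Y = 0*(-12) = 0)
q = -11 (q = -6 - 5 = -11)
S = 44 (S = ((-4*(-2) + 3) - 15)*(-11) = ((8 + 3) - 15)*(-11) = (11 - 15)*(-11) = -4*(-11) = 44)
Y*S - 1481 = 0*44 - 1481 = 0 - 1481 = -1481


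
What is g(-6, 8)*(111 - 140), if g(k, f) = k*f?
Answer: 1392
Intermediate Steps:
g(k, f) = f*k
g(-6, 8)*(111 - 140) = (8*(-6))*(111 - 140) = -48*(-29) = 1392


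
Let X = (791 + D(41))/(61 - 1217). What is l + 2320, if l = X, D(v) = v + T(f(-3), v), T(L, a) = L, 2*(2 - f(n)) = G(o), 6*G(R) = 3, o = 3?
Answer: 10724345/4624 ≈ 2319.3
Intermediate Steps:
G(R) = ½ (G(R) = (⅙)*3 = ½)
f(n) = 7/4 (f(n) = 2 - ½*½ = 2 - ¼ = 7/4)
D(v) = 7/4 + v (D(v) = v + 7/4 = 7/4 + v)
X = -3335/4624 (X = (791 + (7/4 + 41))/(61 - 1217) = (791 + 171/4)/(-1156) = (3335/4)*(-1/1156) = -3335/4624 ≈ -0.72124)
l = -3335/4624 ≈ -0.72124
l + 2320 = -3335/4624 + 2320 = 10724345/4624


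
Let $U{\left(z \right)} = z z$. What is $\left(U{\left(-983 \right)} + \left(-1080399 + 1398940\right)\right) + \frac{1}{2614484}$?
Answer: $\frac{3359167477721}{2614484} \approx 1.2848 \cdot 10^{6}$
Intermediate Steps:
$U{\left(z \right)} = z^{2}$
$\left(U{\left(-983 \right)} + \left(-1080399 + 1398940\right)\right) + \frac{1}{2614484} = \left(\left(-983\right)^{2} + \left(-1080399 + 1398940\right)\right) + \frac{1}{2614484} = \left(966289 + 318541\right) + \frac{1}{2614484} = 1284830 + \frac{1}{2614484} = \frac{3359167477721}{2614484}$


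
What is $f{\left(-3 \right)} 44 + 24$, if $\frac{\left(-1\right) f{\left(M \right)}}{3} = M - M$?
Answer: $24$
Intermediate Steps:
$f{\left(M \right)} = 0$ ($f{\left(M \right)} = - 3 \left(M - M\right) = \left(-3\right) 0 = 0$)
$f{\left(-3 \right)} 44 + 24 = 0 \cdot 44 + 24 = 0 + 24 = 24$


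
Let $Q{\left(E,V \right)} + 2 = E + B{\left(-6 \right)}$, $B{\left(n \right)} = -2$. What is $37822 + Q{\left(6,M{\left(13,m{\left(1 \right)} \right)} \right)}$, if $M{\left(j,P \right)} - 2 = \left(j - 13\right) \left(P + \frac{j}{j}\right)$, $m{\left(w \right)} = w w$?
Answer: $37824$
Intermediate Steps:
$m{\left(w \right)} = w^{2}$
$M{\left(j,P \right)} = 2 + \left(1 + P\right) \left(-13 + j\right)$ ($M{\left(j,P \right)} = 2 + \left(j - 13\right) \left(P + \frac{j}{j}\right) = 2 + \left(-13 + j\right) \left(P + 1\right) = 2 + \left(-13 + j\right) \left(1 + P\right) = 2 + \left(1 + P\right) \left(-13 + j\right)$)
$Q{\left(E,V \right)} = -4 + E$ ($Q{\left(E,V \right)} = -2 + \left(E - 2\right) = -2 + \left(-2 + E\right) = -4 + E$)
$37822 + Q{\left(6,M{\left(13,m{\left(1 \right)} \right)} \right)} = 37822 + \left(-4 + 6\right) = 37822 + 2 = 37824$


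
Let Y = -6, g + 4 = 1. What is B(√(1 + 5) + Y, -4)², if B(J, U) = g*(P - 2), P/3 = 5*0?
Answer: 36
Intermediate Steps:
P = 0 (P = 3*(5*0) = 3*0 = 0)
g = -3 (g = -4 + 1 = -3)
B(J, U) = 6 (B(J, U) = -3*(0 - 2) = -3*(-2) = 6)
B(√(1 + 5) + Y, -4)² = 6² = 36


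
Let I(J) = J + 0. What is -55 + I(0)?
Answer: -55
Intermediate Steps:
I(J) = J
-55 + I(0) = -55 + 0 = -55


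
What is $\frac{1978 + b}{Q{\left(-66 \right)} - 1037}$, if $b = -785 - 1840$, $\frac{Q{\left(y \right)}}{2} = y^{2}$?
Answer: $- \frac{647}{7675} \approx -0.0843$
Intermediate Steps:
$Q{\left(y \right)} = 2 y^{2}$
$b = -2625$ ($b = -785 - 1840 = -2625$)
$\frac{1978 + b}{Q{\left(-66 \right)} - 1037} = \frac{1978 - 2625}{2 \left(-66\right)^{2} - 1037} = - \frac{647}{2 \cdot 4356 - 1037} = - \frac{647}{8712 - 1037} = - \frac{647}{7675}$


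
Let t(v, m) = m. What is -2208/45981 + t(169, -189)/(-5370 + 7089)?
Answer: -462443/2927457 ≈ -0.15797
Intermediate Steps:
-2208/45981 + t(169, -189)/(-5370 + 7089) = -2208/45981 - 189/(-5370 + 7089) = -2208*1/45981 - 189/1719 = -736/15327 - 189*1/1719 = -736/15327 - 21/191 = -462443/2927457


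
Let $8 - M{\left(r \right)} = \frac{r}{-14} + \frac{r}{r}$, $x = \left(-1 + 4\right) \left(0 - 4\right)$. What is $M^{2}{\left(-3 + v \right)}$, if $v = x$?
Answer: $\frac{6889}{196} \approx 35.148$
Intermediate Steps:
$x = -12$ ($x = 3 \left(0 - 4\right) = 3 \left(-4\right) = -12$)
$v = -12$
$M{\left(r \right)} = 7 + \frac{r}{14}$ ($M{\left(r \right)} = 8 - \left(\frac{r}{-14} + \frac{r}{r}\right) = 8 - \left(r \left(- \frac{1}{14}\right) + 1\right) = 8 - \left(- \frac{r}{14} + 1\right) = 8 - \left(1 - \frac{r}{14}\right) = 8 + \left(-1 + \frac{r}{14}\right) = 7 + \frac{r}{14}$)
$M^{2}{\left(-3 + v \right)} = \left(7 + \frac{-3 - 12}{14}\right)^{2} = \left(7 + \frac{1}{14} \left(-15\right)\right)^{2} = \left(7 - \frac{15}{14}\right)^{2} = \left(\frac{83}{14}\right)^{2} = \frac{6889}{196}$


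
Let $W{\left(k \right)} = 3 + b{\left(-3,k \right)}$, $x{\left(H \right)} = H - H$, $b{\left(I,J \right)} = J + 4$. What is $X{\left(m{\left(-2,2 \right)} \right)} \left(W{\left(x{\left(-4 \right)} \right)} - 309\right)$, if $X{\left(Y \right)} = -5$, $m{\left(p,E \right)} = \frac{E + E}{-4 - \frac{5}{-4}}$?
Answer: $1510$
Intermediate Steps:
$m{\left(p,E \right)} = - \frac{8 E}{11}$ ($m{\left(p,E \right)} = \frac{2 E}{-4 - - \frac{5}{4}} = \frac{2 E}{-4 + \frac{5}{4}} = \frac{2 E}{- \frac{11}{4}} = 2 E \left(- \frac{4}{11}\right) = - \frac{8 E}{11}$)
$b{\left(I,J \right)} = 4 + J$
$x{\left(H \right)} = 0$
$W{\left(k \right)} = 7 + k$ ($W{\left(k \right)} = 3 + \left(4 + k\right) = 7 + k$)
$X{\left(m{\left(-2,2 \right)} \right)} \left(W{\left(x{\left(-4 \right)} \right)} - 309\right) = - 5 \left(\left(7 + 0\right) - 309\right) = - 5 \left(7 - 309\right) = \left(-5\right) \left(-302\right) = 1510$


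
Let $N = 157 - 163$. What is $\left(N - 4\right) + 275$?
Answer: $265$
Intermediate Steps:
$N = -6$ ($N = 157 - 163 = -6$)
$\left(N - 4\right) + 275 = \left(-6 - 4\right) + 275 = -10 + 275 = 265$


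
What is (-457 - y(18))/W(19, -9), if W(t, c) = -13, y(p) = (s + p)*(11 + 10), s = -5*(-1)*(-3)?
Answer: 40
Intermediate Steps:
s = -15 (s = 5*(-3) = -15)
y(p) = -315 + 21*p (y(p) = (-15 + p)*(11 + 10) = (-15 + p)*21 = -315 + 21*p)
(-457 - y(18))/W(19, -9) = (-457 - (-315 + 21*18))/(-13) = (-457 - (-315 + 378))*(-1/13) = (-457 - 1*63)*(-1/13) = (-457 - 63)*(-1/13) = -520*(-1/13) = 40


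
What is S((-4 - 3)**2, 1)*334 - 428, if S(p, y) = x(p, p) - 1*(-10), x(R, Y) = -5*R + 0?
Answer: -78918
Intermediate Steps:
x(R, Y) = -5*R
S(p, y) = 10 - 5*p (S(p, y) = -5*p - 1*(-10) = -5*p + 10 = 10 - 5*p)
S((-4 - 3)**2, 1)*334 - 428 = (10 - 5*(-4 - 3)**2)*334 - 428 = (10 - 5*(-7)**2)*334 - 428 = (10 - 5*49)*334 - 428 = (10 - 245)*334 - 428 = -235*334 - 428 = -78490 - 428 = -78918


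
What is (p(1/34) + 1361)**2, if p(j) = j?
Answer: 2141375625/1156 ≈ 1.8524e+6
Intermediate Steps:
(p(1/34) + 1361)**2 = (1/34 + 1361)**2 = (46275/34)**2 = 2141375625/1156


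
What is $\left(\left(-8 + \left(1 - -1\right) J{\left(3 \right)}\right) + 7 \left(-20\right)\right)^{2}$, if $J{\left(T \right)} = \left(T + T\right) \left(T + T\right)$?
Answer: $5776$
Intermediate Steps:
$J{\left(T \right)} = 4 T^{2}$ ($J{\left(T \right)} = 2 T 2 T = 4 T^{2}$)
$\left(\left(-8 + \left(1 - -1\right) J{\left(3 \right)}\right) + 7 \left(-20\right)\right)^{2} = \left(\left(-8 + \left(1 - -1\right) 4 \cdot 3^{2}\right) + 7 \left(-20\right)\right)^{2} = \left(\left(-8 + \left(1 + 1\right) 4 \cdot 9\right) - 140\right)^{2} = \left(\left(-8 + 2 \cdot 36\right) - 140\right)^{2} = \left(\left(-8 + 72\right) - 140\right)^{2} = \left(64 - 140\right)^{2} = \left(-76\right)^{2} = 5776$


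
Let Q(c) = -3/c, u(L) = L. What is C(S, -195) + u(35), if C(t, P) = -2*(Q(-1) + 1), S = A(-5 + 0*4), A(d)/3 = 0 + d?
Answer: 27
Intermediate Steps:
A(d) = 3*d (A(d) = 3*(0 + d) = 3*d)
S = -15 (S = 3*(-5 + 0*4) = 3*(-5 + 0) = 3*(-5) = -15)
C(t, P) = -8 (C(t, P) = -2*(-3/(-1) + 1) = -2*(-3*(-1) + 1) = -2*(3 + 1) = -2*4 = -8)
C(S, -195) + u(35) = -8 + 35 = 27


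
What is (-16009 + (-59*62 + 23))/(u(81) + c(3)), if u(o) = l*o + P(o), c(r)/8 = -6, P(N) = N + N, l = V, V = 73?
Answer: -6548/2009 ≈ -3.2593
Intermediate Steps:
l = 73
P(N) = 2*N
c(r) = -48 (c(r) = 8*(-6) = -48)
u(o) = 75*o (u(o) = 73*o + 2*o = 75*o)
(-16009 + (-59*62 + 23))/(u(81) + c(3)) = (-16009 + (-59*62 + 23))/(75*81 - 48) = (-16009 + (-3658 + 23))/(6075 - 48) = (-16009 - 3635)/6027 = -19644*1/6027 = -6548/2009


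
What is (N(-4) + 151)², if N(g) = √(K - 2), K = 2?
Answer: 22801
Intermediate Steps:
N(g) = 0 (N(g) = √(2 - 2) = √0 = 0)
(N(-4) + 151)² = (0 + 151)² = 151² = 22801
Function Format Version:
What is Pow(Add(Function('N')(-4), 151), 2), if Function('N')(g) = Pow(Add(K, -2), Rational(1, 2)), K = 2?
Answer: 22801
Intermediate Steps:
Function('N')(g) = 0 (Function('N')(g) = Pow(Add(2, -2), Rational(1, 2)) = Pow(0, Rational(1, 2)) = 0)
Pow(Add(Function('N')(-4), 151), 2) = Pow(Add(0, 151), 2) = Pow(151, 2) = 22801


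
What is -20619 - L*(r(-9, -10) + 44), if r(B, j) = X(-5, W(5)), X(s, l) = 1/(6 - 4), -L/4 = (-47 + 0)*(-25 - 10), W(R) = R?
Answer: 272191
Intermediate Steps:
L = -6580 (L = -4*(-47 + 0)*(-25 - 10) = -(-188)*(-35) = -4*1645 = -6580)
X(s, l) = ½ (X(s, l) = 1/2 = ½)
r(B, j) = ½
-20619 - L*(r(-9, -10) + 44) = -20619 - (-6580)*(½ + 44) = -20619 - (-6580)*89/2 = -20619 - 1*(-292810) = -20619 + 292810 = 272191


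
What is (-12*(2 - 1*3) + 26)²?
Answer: 1444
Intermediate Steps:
(-12*(2 - 1*3) + 26)² = (-12*(2 - 3) + 26)² = (-12*(-1) + 26)² = (12 + 26)² = 38² = 1444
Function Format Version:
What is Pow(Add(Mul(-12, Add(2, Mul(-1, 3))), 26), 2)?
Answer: 1444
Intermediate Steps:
Pow(Add(Mul(-12, Add(2, Mul(-1, 3))), 26), 2) = Pow(Add(Mul(-12, Add(2, -3)), 26), 2) = Pow(Add(Mul(-12, -1), 26), 2) = Pow(Add(12, 26), 2) = Pow(38, 2) = 1444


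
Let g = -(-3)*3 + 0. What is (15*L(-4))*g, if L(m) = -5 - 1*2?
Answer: -945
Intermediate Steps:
L(m) = -7 (L(m) = -5 - 2 = -7)
g = 9 (g = -3*(-3) + 0 = 9 + 0 = 9)
(15*L(-4))*g = (15*(-7))*9 = -105*9 = -945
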